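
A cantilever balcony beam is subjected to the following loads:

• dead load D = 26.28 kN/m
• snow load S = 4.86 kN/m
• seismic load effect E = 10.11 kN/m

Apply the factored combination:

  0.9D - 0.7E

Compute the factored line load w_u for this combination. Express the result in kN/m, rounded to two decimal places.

16.58 kN/m

0.9(26.28) - 0.7(10.11) = 16.58
w_u = 16.58 kN/m.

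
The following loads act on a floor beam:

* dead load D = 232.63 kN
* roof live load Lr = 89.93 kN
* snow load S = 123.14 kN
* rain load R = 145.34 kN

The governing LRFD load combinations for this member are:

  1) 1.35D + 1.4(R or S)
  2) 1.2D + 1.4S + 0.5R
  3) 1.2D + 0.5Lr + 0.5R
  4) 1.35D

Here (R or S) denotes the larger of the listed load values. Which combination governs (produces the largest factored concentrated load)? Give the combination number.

Combination 2

(R or S) → R = 145.34 kN.
1) 1.35(232.63) + 1.4(145.34) = 314.05 + 203.48 = 517.53
2) 1.2(232.63) + 1.4(123.14) + 0.5(145.34) = 524.22
3) 1.2(232.63) + 0.5(89.93) + 0.5(145.34) = 396.79
4) 1.35(232.63) = 314.05
The largest value is 524.22 kN from combination 2.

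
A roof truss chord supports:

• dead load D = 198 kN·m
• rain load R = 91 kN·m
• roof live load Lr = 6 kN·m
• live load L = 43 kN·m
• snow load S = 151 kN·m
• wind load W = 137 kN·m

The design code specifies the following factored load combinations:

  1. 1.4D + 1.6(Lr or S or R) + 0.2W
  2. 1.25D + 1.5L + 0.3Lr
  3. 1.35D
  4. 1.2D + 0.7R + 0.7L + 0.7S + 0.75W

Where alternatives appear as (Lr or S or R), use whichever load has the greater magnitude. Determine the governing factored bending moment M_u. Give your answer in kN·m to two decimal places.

(Lr or S or R) → S = 151 kN·m.
1. 1.4(198) + 1.6(151) + 0.2(137) = 277.20 + 241.60 + 27.40 = 546.20
2. 1.25(198) + 1.5(43) + 0.3(6) = 247.50 + 64.50 + 1.80 = 313.80
3. 1.35(198) = 267.30
4. 1.2(198) + 0.7(91) + 0.7(43) + 0.7(151) + 0.75(137) = 237.60 + 63.70 + 30.10 + 105.70 + 102.75 = 539.85
Maximum is from combination 1.

546.20 kN·m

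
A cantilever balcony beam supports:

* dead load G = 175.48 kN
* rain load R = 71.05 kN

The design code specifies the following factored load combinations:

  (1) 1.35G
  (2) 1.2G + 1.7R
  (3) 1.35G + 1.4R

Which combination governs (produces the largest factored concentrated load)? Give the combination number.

Combination 3

(1) 1.35(175.48) = 236.90
(2) 1.2(175.48) + 1.7(71.05) = 331.36
(3) 1.35(175.48) + 1.4(71.05) = 236.90 + 99.47 = 336.37
The largest value is 336.37 kN from combination 3.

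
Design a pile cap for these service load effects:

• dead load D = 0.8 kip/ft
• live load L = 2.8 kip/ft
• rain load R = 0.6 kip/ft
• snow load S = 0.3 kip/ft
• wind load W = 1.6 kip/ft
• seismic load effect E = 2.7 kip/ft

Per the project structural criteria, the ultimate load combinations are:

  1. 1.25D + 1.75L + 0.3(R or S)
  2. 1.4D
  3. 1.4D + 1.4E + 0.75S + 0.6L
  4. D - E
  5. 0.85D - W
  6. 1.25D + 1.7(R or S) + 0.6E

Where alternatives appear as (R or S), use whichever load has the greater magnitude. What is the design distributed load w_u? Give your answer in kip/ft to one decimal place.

(R or S) → R = 0.6 kip/ft.
1. 1.25(0.8) + 1.75(2.8) + 0.3(0.6) = 1.0 + 4.9 + 0.2 = 6.1
2. 1.4(0.8) = 1.1
3. 1.4(0.8) + 1.4(2.7) + 0.75(0.3) + 0.6(2.8) = 1.1 + 3.8 + 0.2 + 1.7 = 6.8
4. 1.0(0.8) - 1.0(2.7) = 0.8 - 2.7 = -1.9
5. 0.85(0.8) - 1.0(1.6) = 0.7 - 1.6 = -0.9
6. 1.25(0.8) + 1.7(0.6) + 0.6(2.7) = 1.0 + 1.0 + 1.6 = 3.6
The controlling combination is 3, giving 6.8 kip/ft.

6.8 kip/ft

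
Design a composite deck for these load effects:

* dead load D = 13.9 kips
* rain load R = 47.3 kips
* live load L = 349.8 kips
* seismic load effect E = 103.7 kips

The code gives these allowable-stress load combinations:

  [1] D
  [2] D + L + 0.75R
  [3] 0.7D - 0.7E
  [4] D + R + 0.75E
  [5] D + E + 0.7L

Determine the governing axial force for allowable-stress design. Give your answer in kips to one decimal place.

399.2 kips

[1] 1.0(13.9) = 13.9
[2] 1.0(13.9) + 1.0(349.8) + 0.75(47.3) = 13.9 + 349.8 + 35.5 = 399.2
[3] 0.7(13.9) - 0.7(103.7) = 9.7 - 72.6 = -62.9
[4] 1.0(13.9) + 1.0(47.3) + 0.75(103.7) = 13.9 + 47.3 + 77.8 = 139.0
[5] 1.0(13.9) + 1.0(103.7) + 0.7(349.8) = 13.9 + 103.7 + 244.9 = 362.5
Maximum is from combination 2.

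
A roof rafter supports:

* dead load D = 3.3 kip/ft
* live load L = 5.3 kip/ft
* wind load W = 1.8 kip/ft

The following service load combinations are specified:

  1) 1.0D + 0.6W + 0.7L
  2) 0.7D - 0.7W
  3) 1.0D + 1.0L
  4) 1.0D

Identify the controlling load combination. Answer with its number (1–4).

1) 1.0(3.3) + 0.6(1.8) + 0.7(5.3) = 8.1
2) 0.7(3.3) - 0.7(1.8) = 1.1
3) 1.0(3.3) + 1.0(5.3) = 8.6
4) 1.0(3.3) = 3.3
The largest value is 8.6 kip/ft from combination 3.

Combination 3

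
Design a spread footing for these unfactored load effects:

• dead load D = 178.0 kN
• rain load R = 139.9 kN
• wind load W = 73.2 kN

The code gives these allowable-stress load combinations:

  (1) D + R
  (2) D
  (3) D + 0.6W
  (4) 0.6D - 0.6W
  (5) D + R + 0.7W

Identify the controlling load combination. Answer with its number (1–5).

(1) 1.0(178.0) + 1.0(139.9) = 178.0 + 139.9 = 317.9
(2) 1.0(178.0) = 178.0
(3) 1.0(178.0) + 0.6(73.2) = 178.0 + 43.9 = 221.9
(4) 0.6(178.0) - 0.6(73.2) = 106.8 - 43.9 = 62.9
(5) 1.0(178.0) + 1.0(139.9) + 0.7(73.2) = 178.0 + 139.9 + 51.2 = 369.1
The largest value is 369.1 kN from combination 5.

Combination 5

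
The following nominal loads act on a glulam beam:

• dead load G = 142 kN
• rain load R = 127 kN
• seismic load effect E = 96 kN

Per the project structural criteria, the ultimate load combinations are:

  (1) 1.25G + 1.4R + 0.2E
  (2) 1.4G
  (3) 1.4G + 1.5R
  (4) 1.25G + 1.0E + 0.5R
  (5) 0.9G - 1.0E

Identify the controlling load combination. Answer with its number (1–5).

Combination 3

(1) 1.25(142) + 1.4(127) + 0.2(96) = 177.5 + 177.8 + 19.2 = 374.5
(2) 1.4(142) = 198.8
(3) 1.4(142) + 1.5(127) = 198.8 + 190.5 = 389.3
(4) 1.25(142) + 1.0(96) + 0.5(127) = 177.5 + 96.0 + 63.5 = 337.0
(5) 0.9(142) - 1.0(96) = 127.8 - 96.0 = 31.8
The largest value is 389.3 kN from combination 3.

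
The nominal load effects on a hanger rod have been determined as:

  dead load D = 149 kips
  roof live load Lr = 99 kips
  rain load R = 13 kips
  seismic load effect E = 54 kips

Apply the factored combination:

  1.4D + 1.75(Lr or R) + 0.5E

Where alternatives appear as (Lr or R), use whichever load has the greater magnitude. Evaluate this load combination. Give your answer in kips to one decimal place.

(Lr or R) → Lr = 99 kips.
1.4(149) + 1.75(99) + 0.5(54) = 208.6 + 173.3 + 27.0 = 408.9
P_u = 408.9 kips.

408.9 kips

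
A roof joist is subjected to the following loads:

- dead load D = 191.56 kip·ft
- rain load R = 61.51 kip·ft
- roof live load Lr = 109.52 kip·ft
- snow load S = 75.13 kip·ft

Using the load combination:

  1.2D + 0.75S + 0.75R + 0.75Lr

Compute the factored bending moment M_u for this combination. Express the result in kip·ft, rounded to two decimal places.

414.49 kip·ft

1.2(191.56) + 0.75(75.13) + 0.75(61.51) + 0.75(109.52) = 229.87 + 56.35 + 46.13 + 82.14 = 414.49
M_u = 414.49 kip·ft.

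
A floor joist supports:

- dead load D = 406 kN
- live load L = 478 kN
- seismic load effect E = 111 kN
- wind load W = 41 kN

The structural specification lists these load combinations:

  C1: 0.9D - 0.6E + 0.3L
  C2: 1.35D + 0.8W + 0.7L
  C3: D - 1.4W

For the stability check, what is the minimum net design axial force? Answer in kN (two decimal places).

348.60 kN

C1: 0.9(406) - 0.6(111) + 0.3(478) = 442.20
C2: 1.35(406) + 0.8(41) + 0.7(478) = 915.50
C3: 1.0(406) - 1.4(41) = 348.60
Combination 3 gives the minimum: 348.60 kN.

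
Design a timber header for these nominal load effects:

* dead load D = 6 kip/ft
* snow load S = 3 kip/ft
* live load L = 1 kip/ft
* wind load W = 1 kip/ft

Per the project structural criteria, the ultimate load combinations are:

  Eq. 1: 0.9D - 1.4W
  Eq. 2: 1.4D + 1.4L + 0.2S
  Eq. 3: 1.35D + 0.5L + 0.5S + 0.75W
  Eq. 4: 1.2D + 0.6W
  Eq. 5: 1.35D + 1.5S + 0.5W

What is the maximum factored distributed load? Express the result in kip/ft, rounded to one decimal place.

Eq. 1: 0.9(6) - 1.4(1) = 4.0
Eq. 2: 1.4(6) + 1.4(1) + 0.2(3) = 10.4
Eq. 3: 1.35(6) + 0.5(1) + 0.5(3) + 0.75(1) = 10.9
Eq. 4: 1.2(6) + 0.6(1) = 7.8
Eq. 5: 1.35(6) + 1.5(3) + 0.5(1) = 13.1
Combination 5 governs: w_u = 13.1 kip/ft.

13.1 kip/ft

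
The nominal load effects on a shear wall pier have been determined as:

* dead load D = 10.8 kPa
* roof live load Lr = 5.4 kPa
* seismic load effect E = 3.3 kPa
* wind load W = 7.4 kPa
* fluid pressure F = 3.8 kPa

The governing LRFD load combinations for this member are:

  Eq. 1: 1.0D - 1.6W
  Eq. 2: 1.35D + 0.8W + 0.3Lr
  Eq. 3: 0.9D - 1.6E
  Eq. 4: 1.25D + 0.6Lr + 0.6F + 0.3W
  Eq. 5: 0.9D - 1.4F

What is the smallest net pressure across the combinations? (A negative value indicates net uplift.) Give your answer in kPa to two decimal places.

-1.04 kPa

Eq. 1: 1.0(10.8) - 1.6(7.4) = 10.80 - 11.84 = -1.04
Eq. 2: 1.35(10.8) + 0.8(7.4) + 0.3(5.4) = 14.58 + 5.92 + 1.62 = 22.12
Eq. 3: 0.9(10.8) - 1.6(3.3) = 9.72 - 5.28 = 4.44
Eq. 4: 1.25(10.8) + 0.6(5.4) + 0.6(3.8) + 0.3(7.4) = 13.50 + 3.24 + 2.28 + 2.22 = 21.24
Eq. 5: 0.9(10.8) - 1.4(3.8) = 9.72 - 5.32 = 4.40
Combination 1 gives the minimum: -1.04 kPa.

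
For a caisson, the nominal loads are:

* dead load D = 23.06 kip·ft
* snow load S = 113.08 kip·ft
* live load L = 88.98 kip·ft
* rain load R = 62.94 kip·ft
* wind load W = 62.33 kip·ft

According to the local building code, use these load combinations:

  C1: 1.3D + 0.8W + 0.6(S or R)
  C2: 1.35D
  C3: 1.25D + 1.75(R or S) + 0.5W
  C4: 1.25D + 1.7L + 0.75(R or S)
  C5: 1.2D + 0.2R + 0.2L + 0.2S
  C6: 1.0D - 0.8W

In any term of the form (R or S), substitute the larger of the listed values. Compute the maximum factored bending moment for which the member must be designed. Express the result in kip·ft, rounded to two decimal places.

(S or R) → S = 113.08 kip·ft; (R or S) → S = 113.08 kip·ft.
C1: 1.3(23.06) + 0.8(62.33) + 0.6(113.08) = 29.98 + 49.86 + 67.85 = 147.69
C2: 1.35(23.06) = 31.13
C3: 1.25(23.06) + 1.75(113.08) + 0.5(62.33) = 257.88
C4: 1.25(23.06) + 1.7(88.98) + 0.75(113.08) = 264.90
C5: 1.2(23.06) + 0.2(62.94) + 0.2(88.98) + 0.2(113.08) = 80.67
C6: 1.0(23.06) - 0.8(62.33) = 23.06 - 49.86 = -26.80
Maximum is from combination 4.

264.90 kip·ft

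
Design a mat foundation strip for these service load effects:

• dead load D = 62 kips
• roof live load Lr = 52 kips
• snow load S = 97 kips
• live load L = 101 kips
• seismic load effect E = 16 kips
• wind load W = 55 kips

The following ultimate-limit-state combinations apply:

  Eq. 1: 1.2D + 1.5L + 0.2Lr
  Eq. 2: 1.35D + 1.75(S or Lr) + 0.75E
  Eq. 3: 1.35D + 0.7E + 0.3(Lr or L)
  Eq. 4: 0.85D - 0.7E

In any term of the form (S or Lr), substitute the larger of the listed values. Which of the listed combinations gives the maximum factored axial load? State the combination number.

Combination 2

(S or Lr) → S = 97 kips; (Lr or L) → L = 101 kips.
Eq. 1: 1.2(62) + 1.5(101) + 0.2(52) = 236.30
Eq. 2: 1.35(62) + 1.75(97) + 0.75(16) = 265.45
Eq. 3: 1.35(62) + 0.7(16) + 0.3(101) = 125.20
Eq. 4: 0.85(62) - 0.7(16) = 41.50
The largest value is 265.45 kips from combination 2.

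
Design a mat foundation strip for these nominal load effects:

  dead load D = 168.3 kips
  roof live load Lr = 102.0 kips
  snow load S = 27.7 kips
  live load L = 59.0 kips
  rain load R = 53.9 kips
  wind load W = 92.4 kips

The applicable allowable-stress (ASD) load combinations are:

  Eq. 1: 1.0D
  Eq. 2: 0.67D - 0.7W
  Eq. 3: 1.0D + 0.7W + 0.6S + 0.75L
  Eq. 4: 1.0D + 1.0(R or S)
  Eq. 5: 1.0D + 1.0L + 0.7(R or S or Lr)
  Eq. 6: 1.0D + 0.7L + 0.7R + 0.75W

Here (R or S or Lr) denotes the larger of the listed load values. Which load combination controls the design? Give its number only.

Combination 6

(R or S) → R = 53.9 kips; (R or S or Lr) → Lr = 102.0 kips.
Eq. 1: 1.0(168.3) = 168.30
Eq. 2: 0.67(168.3) - 0.7(92.4) = 112.76 - 64.68 = 48.08
Eq. 3: 1.0(168.3) + 0.7(92.4) + 0.6(27.7) + 0.75(59.0) = 168.30 + 64.68 + 16.62 + 44.25 = 293.85
Eq. 4: 1.0(168.3) + 1.0(53.9) = 168.30 + 53.90 = 222.20
Eq. 5: 1.0(168.3) + 1.0(59.0) + 0.7(102.0) = 168.30 + 59.00 + 71.40 = 298.70
Eq. 6: 1.0(168.3) + 0.7(59.0) + 0.7(53.9) + 0.75(92.4) = 168.30 + 41.30 + 37.73 + 69.30 = 316.63
The largest value is 316.63 kips from combination 6.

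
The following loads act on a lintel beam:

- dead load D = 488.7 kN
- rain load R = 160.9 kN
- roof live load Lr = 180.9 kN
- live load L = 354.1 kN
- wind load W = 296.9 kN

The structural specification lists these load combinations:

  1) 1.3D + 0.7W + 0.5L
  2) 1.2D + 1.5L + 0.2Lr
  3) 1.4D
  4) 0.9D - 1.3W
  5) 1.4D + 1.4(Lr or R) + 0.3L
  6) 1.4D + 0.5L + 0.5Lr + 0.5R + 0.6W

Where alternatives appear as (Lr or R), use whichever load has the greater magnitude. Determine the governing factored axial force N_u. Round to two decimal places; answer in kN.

1210.27 kN

(Lr or R) → Lr = 180.9 kN.
1) 1.3(488.7) + 0.7(296.9) + 0.5(354.1) = 1020.19
2) 1.2(488.7) + 1.5(354.1) + 0.2(180.9) = 1153.77
3) 1.4(488.7) = 684.18
4) 0.9(488.7) - 1.3(296.9) = 53.86
5) 1.4(488.7) + 1.4(180.9) + 0.3(354.1) = 1043.67
6) 1.4(488.7) + 0.5(354.1) + 0.5(180.9) + 0.5(160.9) + 0.6(296.9) = 1210.27
Combination 6 governs: N_u = 1210.27 kN.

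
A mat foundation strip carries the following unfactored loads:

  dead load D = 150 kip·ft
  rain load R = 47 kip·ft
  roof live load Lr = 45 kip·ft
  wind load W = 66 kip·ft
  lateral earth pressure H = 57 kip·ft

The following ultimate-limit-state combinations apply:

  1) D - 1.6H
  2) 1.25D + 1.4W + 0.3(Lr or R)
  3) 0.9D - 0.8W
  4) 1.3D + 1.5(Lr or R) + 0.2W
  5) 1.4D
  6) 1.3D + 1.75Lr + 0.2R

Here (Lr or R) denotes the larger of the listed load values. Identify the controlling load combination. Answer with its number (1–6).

Combination 2

(Lr or R) → R = 47 kip·ft.
1) 1.0(150) - 1.6(57) = 150.0 - 91.2 = 58.8
2) 1.25(150) + 1.4(66) + 0.3(47) = 187.5 + 92.4 + 14.1 = 294.0
3) 0.9(150) - 0.8(66) = 135.0 - 52.8 = 82.2
4) 1.3(150) + 1.5(47) + 0.2(66) = 195.0 + 70.5 + 13.2 = 278.7
5) 1.4(150) = 210.0
6) 1.3(150) + 1.75(45) + 0.2(47) = 195.0 + 78.8 + 9.4 = 283.2
The largest value is 294.0 kip·ft from combination 2.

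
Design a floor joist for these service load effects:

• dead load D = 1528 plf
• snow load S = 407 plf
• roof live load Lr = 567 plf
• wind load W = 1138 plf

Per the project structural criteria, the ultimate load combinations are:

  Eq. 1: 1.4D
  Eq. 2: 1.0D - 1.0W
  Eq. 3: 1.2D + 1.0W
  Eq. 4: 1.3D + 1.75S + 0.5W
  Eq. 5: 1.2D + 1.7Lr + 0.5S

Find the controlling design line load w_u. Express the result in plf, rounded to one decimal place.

Eq. 1: 1.4(1528) = 2139.2
Eq. 2: 1.0(1528) - 1.0(1138) = 1528.0 - 1138.0 = 390.0
Eq. 3: 1.2(1528) + 1.0(1138) = 1833.6 + 1138.0 = 2971.6
Eq. 4: 1.3(1528) + 1.75(407) + 0.5(1138) = 1986.4 + 712.3 + 569.0 = 3267.7
Eq. 5: 1.2(1528) + 1.7(567) + 0.5(407) = 1833.6 + 963.9 + 203.5 = 3001.0
The controlling combination is 4, giving 3267.7 plf.

3267.7 plf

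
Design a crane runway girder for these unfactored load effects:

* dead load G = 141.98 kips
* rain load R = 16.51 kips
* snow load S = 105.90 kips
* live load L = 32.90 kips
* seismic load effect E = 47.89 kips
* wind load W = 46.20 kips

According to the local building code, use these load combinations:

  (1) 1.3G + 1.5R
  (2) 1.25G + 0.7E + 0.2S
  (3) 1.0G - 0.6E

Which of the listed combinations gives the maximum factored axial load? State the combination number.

Combination 2

(1) 1.3(141.98) + 1.5(16.51) = 209.34
(2) 1.25(141.98) + 0.7(47.89) + 0.2(105.90) = 232.18
(3) 1.0(141.98) - 0.6(47.89) = 113.25
The largest value is 232.18 kips from combination 2.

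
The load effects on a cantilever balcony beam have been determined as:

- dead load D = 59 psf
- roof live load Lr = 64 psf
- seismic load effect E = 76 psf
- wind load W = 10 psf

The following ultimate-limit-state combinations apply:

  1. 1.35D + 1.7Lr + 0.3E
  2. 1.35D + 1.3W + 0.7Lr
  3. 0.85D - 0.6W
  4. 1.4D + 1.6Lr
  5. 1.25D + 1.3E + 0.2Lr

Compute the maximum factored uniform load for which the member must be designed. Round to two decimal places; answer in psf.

211.25 psf

1. 1.35(59) + 1.7(64) + 0.3(76) = 211.25
2. 1.35(59) + 1.3(10) + 0.7(64) = 137.45
3. 0.85(59) - 0.6(10) = 44.15
4. 1.4(59) + 1.6(64) = 185.00
5. 1.25(59) + 1.3(76) + 0.2(64) = 185.35
Maximum is from combination 1.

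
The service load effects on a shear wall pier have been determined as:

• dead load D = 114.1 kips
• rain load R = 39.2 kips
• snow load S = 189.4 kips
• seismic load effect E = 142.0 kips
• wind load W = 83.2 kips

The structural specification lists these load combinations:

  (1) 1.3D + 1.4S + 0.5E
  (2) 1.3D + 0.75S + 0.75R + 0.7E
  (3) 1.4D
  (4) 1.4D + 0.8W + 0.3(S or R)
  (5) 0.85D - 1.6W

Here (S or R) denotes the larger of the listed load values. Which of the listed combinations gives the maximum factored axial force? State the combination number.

Combination 1

(S or R) → S = 189.4 kips.
(1) 1.3(114.1) + 1.4(189.4) + 0.5(142.0) = 148.33 + 265.16 + 71.00 = 484.49
(2) 1.3(114.1) + 0.75(189.4) + 0.75(39.2) + 0.7(142.0) = 148.33 + 142.05 + 29.40 + 99.40 = 419.18
(3) 1.4(114.1) = 159.74
(4) 1.4(114.1) + 0.8(83.2) + 0.3(189.4) = 159.74 + 66.56 + 56.82 = 283.12
(5) 0.85(114.1) - 1.6(83.2) = -36.14
The largest value is 484.49 kips from combination 1.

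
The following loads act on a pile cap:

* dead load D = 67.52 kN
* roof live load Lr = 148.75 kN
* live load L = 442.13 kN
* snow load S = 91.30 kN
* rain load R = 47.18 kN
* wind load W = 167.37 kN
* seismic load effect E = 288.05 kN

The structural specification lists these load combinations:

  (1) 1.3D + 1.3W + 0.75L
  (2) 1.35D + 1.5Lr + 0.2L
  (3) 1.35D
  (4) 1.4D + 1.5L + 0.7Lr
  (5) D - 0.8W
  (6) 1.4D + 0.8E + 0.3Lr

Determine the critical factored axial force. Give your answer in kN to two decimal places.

(1) 1.3(67.52) + 1.3(167.37) + 0.75(442.13) = 636.95
(2) 1.35(67.52) + 1.5(148.75) + 0.2(442.13) = 402.70
(3) 1.35(67.52) = 91.15
(4) 1.4(67.52) + 1.5(442.13) + 0.7(148.75) = 861.85
(5) 1.0(67.52) - 0.8(167.37) = 67.52 - 133.90 = -66.38
(6) 1.4(67.52) + 0.8(288.05) + 0.3(148.75) = 369.59
The controlling combination is 4, giving 861.85 kN.

861.85 kN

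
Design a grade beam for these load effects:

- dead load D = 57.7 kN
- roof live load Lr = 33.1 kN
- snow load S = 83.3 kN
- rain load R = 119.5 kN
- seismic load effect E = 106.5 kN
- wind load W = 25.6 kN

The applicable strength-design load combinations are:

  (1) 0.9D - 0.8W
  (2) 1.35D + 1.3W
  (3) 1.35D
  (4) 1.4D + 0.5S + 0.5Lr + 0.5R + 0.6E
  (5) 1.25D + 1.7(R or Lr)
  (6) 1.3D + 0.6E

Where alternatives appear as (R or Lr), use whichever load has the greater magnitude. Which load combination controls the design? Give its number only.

Combination 5

(R or Lr) → R = 119.5 kN.
(1) 0.9(57.7) - 0.8(25.6) = 31.5
(2) 1.35(57.7) + 1.3(25.6) = 77.9 + 33.3 = 111.2
(3) 1.35(57.7) = 77.9
(4) 1.4(57.7) + 0.5(83.3) + 0.5(33.1) + 0.5(119.5) + 0.6(106.5) = 262.6
(5) 1.25(57.7) + 1.7(119.5) = 72.1 + 203.2 = 275.3
(6) 1.3(57.7) + 0.6(106.5) = 75.0 + 63.9 = 138.9
The largest value is 275.3 kN from combination 5.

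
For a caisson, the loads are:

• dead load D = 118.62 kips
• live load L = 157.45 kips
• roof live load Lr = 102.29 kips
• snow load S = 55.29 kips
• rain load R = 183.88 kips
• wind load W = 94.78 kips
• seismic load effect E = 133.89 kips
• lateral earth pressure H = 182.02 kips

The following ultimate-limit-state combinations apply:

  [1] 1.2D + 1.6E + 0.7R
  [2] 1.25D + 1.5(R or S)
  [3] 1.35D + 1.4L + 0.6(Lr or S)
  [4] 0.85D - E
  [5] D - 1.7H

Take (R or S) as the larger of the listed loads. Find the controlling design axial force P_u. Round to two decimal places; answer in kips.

(R or S) → R = 183.88 kips; (Lr or S) → Lr = 102.29 kips.
[1] 1.2(118.62) + 1.6(133.89) + 0.7(183.88) = 142.34 + 214.22 + 128.72 = 485.28
[2] 1.25(118.62) + 1.5(183.88) = 148.28 + 275.82 = 424.10
[3] 1.35(118.62) + 1.4(157.45) + 0.6(102.29) = 160.14 + 220.43 + 61.37 = 441.94
[4] 0.85(118.62) - 1.0(133.89) = 100.83 - 133.89 = -33.06
[5] 1.0(118.62) - 1.7(182.02) = 118.62 - 309.43 = -190.81
Combination 1 governs: P_u = 485.28 kips.

485.28 kips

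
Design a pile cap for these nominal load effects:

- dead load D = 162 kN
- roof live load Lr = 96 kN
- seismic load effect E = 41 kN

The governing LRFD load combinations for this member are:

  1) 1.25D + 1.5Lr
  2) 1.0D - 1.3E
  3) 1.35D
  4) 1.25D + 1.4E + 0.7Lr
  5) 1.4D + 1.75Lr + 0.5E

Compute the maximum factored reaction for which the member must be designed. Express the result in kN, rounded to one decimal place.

1) 1.25(162) + 1.5(96) = 346.5
2) 1.0(162) - 1.3(41) = 108.7
3) 1.35(162) = 218.7
4) 1.25(162) + 1.4(41) + 0.7(96) = 327.1
5) 1.4(162) + 1.75(96) + 0.5(41) = 415.3
The controlling combination is 5, giving 415.3 kN.

415.3 kN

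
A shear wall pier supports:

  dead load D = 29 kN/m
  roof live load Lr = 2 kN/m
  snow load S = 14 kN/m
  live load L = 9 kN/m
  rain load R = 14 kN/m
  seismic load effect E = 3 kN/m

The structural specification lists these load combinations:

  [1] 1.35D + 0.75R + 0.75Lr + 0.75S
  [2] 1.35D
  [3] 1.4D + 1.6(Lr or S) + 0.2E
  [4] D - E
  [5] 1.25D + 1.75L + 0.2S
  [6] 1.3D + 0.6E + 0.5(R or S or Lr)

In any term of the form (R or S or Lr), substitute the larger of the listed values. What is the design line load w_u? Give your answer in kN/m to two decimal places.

63.60 kN/m

(Lr or S) → S = 14 kN/m; (R or S or Lr) → R = 14 kN/m.
[1] 1.35(29) + 0.75(14) + 0.75(2) + 0.75(14) = 39.15 + 10.50 + 1.50 + 10.50 = 61.65
[2] 1.35(29) = 39.15
[3] 1.4(29) + 1.6(14) + 0.2(3) = 40.60 + 22.40 + 0.60 = 63.60
[4] 1.0(29) - 1.0(3) = 29.00 - 3.00 = 26.00
[5] 1.25(29) + 1.75(9) + 0.2(14) = 36.25 + 15.75 + 2.80 = 54.80
[6] 1.3(29) + 0.6(3) + 0.5(14) = 37.70 + 1.80 + 7.00 = 46.50
The controlling combination is 3, giving 63.60 kN/m.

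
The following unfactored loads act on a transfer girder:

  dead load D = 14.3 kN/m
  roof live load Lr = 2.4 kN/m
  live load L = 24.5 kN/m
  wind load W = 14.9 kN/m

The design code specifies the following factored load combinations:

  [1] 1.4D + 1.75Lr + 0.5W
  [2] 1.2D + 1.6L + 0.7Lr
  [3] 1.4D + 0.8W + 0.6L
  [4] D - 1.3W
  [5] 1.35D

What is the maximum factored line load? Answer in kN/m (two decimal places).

[1] 1.4(14.3) + 1.75(2.4) + 0.5(14.9) = 31.67
[2] 1.2(14.3) + 1.6(24.5) + 0.7(2.4) = 58.04
[3] 1.4(14.3) + 0.8(14.9) + 0.6(24.5) = 46.64
[4] 1.0(14.3) - 1.3(14.9) = -5.07
[5] 1.35(14.3) = 19.31
Combination 2 governs: w_u = 58.04 kN/m.

58.04 kN/m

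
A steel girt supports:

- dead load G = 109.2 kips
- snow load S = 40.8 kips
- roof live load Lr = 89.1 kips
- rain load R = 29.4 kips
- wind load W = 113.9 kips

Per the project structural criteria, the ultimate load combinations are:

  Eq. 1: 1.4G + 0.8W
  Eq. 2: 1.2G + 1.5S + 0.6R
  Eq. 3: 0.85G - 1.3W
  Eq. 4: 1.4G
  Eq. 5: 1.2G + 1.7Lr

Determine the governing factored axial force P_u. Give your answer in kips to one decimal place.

282.5 kips

Eq. 1: 1.4(109.2) + 0.8(113.9) = 244.0
Eq. 2: 1.2(109.2) + 1.5(40.8) + 0.6(29.4) = 209.9
Eq. 3: 0.85(109.2) - 1.3(113.9) = -55.3
Eq. 4: 1.4(109.2) = 152.9
Eq. 5: 1.2(109.2) + 1.7(89.1) = 282.5
The controlling combination is 5, giving 282.5 kips.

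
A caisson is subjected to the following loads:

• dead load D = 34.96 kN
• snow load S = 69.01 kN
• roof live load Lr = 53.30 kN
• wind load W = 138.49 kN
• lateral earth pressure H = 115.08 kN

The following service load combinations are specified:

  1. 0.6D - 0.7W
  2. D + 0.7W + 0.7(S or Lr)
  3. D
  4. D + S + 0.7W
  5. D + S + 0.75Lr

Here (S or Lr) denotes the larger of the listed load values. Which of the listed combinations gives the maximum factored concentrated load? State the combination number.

Combination 4

(S or Lr) → S = 69.01 kN.
1. 0.6(34.96) - 0.7(138.49) = -75.97
2. 1.0(34.96) + 0.7(138.49) + 0.7(69.01) = 34.96 + 96.94 + 48.31 = 180.21
3. 1.0(34.96) = 34.96
4. 1.0(34.96) + 1.0(69.01) + 0.7(138.49) = 34.96 + 69.01 + 96.94 = 200.91
5. 1.0(34.96) + 1.0(69.01) + 0.75(53.30) = 34.96 + 69.01 + 39.98 = 143.95
The largest value is 200.91 kN from combination 4.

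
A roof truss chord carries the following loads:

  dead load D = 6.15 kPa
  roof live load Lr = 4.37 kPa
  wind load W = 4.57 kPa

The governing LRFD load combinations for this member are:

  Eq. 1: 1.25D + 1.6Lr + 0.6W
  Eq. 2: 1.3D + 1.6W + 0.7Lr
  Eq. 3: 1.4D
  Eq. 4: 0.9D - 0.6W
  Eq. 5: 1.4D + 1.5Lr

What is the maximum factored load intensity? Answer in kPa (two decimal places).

Eq. 1: 1.25(6.15) + 1.6(4.37) + 0.6(4.57) = 17.42
Eq. 2: 1.3(6.15) + 1.6(4.57) + 0.7(4.37) = 18.37
Eq. 3: 1.4(6.15) = 8.61
Eq. 4: 0.9(6.15) - 0.6(4.57) = 2.79
Eq. 5: 1.4(6.15) + 1.5(4.37) = 15.17
The controlling combination is 2, giving 18.37 kPa.

18.37 kPa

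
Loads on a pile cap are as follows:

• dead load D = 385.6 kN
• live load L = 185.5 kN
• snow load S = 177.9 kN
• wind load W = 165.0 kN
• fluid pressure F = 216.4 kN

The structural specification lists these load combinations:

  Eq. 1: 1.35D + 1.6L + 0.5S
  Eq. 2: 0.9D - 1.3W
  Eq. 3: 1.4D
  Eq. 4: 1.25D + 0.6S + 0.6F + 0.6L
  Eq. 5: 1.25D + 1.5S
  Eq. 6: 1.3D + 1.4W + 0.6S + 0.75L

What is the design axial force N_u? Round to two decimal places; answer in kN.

978.15 kN

Eq. 1: 1.35(385.6) + 1.6(185.5) + 0.5(177.9) = 520.56 + 296.80 + 88.95 = 906.31
Eq. 2: 0.9(385.6) - 1.3(165.0) = 347.04 - 214.50 = 132.54
Eq. 3: 1.4(385.6) = 539.84
Eq. 4: 1.25(385.6) + 0.6(177.9) + 0.6(216.4) + 0.6(185.5) = 482.00 + 106.74 + 129.84 + 111.30 = 829.88
Eq. 5: 1.25(385.6) + 1.5(177.9) = 482.00 + 266.85 = 748.85
Eq. 6: 1.3(385.6) + 1.4(165.0) + 0.6(177.9) + 0.75(185.5) = 501.28 + 231.00 + 106.74 + 139.13 = 978.15
Combination 6 governs: N_u = 978.15 kN.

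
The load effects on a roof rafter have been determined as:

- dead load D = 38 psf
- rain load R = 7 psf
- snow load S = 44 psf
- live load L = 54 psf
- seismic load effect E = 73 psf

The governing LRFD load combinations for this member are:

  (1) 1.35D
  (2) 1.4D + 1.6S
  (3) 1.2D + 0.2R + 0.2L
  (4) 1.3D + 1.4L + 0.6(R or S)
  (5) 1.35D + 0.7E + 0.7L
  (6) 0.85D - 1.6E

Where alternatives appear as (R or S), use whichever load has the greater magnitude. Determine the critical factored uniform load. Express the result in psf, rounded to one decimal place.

(R or S) → S = 44 psf.
(1) 1.35(38) = 51.3
(2) 1.4(38) + 1.6(44) = 53.2 + 70.4 = 123.6
(3) 1.2(38) + 0.2(7) + 0.2(54) = 45.6 + 1.4 + 10.8 = 57.8
(4) 1.3(38) + 1.4(54) + 0.6(44) = 49.4 + 75.6 + 26.4 = 151.4
(5) 1.35(38) + 0.7(73) + 0.7(54) = 51.3 + 51.1 + 37.8 = 140.2
(6) 0.85(38) - 1.6(73) = 32.3 - 116.8 = -84.5
Maximum is from combination 4.

151.4 psf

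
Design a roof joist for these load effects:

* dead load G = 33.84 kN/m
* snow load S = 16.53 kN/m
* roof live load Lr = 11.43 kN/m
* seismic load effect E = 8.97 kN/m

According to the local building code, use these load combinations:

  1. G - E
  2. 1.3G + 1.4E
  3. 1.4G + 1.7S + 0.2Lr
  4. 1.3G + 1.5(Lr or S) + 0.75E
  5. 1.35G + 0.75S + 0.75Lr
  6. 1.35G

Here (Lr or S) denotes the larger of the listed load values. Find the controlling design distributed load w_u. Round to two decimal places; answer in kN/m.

(Lr or S) → S = 16.53 kN/m.
1. 1.0(33.84) - 1.0(8.97) = 33.84 - 8.97 = 24.87
2. 1.3(33.84) + 1.4(8.97) = 43.99 + 12.56 = 56.55
3. 1.4(33.84) + 1.7(16.53) + 0.2(11.43) = 77.76
4. 1.3(33.84) + 1.5(16.53) + 0.75(8.97) = 75.51
5. 1.35(33.84) + 0.75(16.53) + 0.75(11.43) = 45.68 + 12.40 + 8.57 = 66.65
6. 1.35(33.84) = 45.68
The controlling combination is 3, giving 77.76 kN/m.

77.76 kN/m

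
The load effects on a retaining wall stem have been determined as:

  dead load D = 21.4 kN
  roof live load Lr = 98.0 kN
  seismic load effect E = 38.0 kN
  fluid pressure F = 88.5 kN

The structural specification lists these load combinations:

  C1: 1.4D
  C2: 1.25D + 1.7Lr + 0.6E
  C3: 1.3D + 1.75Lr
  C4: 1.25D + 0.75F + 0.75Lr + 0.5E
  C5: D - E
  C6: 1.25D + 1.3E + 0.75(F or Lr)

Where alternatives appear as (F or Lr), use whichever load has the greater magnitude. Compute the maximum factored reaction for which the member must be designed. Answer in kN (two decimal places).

216.15 kN

(F or Lr) → Lr = 98.0 kN.
C1: 1.4(21.4) = 29.96
C2: 1.25(21.4) + 1.7(98.0) + 0.6(38.0) = 216.15
C3: 1.3(21.4) + 1.75(98.0) = 199.32
C4: 1.25(21.4) + 0.75(88.5) + 0.75(98.0) + 0.5(38.0) = 185.63
C5: 1.0(21.4) - 1.0(38.0) = -16.60
C6: 1.25(21.4) + 1.3(38.0) + 0.75(98.0) = 149.65
The controlling combination is 2, giving 216.15 kN.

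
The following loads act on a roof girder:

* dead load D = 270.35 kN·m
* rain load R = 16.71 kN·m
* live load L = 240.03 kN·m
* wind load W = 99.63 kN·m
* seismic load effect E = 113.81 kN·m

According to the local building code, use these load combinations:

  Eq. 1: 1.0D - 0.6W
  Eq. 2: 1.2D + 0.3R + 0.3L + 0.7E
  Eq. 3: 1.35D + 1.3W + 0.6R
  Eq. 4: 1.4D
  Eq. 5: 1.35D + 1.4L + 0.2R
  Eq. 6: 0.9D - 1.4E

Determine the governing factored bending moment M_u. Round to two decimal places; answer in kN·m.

Eq. 1: 1.0(270.35) - 0.6(99.63) = 210.57
Eq. 2: 1.2(270.35) + 0.3(16.71) + 0.3(240.03) + 0.7(113.81) = 481.11
Eq. 3: 1.35(270.35) + 1.3(99.63) + 0.6(16.71) = 504.52
Eq. 4: 1.4(270.35) = 378.49
Eq. 5: 1.35(270.35) + 1.4(240.03) + 0.2(16.71) = 704.36
Eq. 6: 0.9(270.35) - 1.4(113.81) = 83.98
Combination 5 governs: M_u = 704.36 kN·m.

704.36 kN·m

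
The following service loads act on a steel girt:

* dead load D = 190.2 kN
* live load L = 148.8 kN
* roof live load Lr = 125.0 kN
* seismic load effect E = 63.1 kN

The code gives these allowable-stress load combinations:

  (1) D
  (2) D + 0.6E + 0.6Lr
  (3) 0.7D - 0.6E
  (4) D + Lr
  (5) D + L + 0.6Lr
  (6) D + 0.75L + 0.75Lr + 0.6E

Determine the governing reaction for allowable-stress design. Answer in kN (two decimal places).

433.41 kN

(1) 1.0(190.2) = 190.20
(2) 1.0(190.2) + 0.6(63.1) + 0.6(125.0) = 190.20 + 37.86 + 75.00 = 303.06
(3) 0.7(190.2) - 0.6(63.1) = 133.14 - 37.86 = 95.28
(4) 1.0(190.2) + 1.0(125.0) = 190.20 + 125.00 = 315.20
(5) 1.0(190.2) + 1.0(148.8) + 0.6(125.0) = 190.20 + 148.80 + 75.00 = 414.00
(6) 1.0(190.2) + 0.75(148.8) + 0.75(125.0) + 0.6(63.1) = 190.20 + 111.60 + 93.75 + 37.86 = 433.41
The controlling combination is 6, giving 433.41 kN.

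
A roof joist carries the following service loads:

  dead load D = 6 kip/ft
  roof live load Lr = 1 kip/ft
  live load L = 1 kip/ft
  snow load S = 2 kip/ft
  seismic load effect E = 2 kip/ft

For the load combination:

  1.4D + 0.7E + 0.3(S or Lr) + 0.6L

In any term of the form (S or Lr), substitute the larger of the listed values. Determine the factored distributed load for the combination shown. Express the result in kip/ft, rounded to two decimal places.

(S or Lr) → S = 2 kip/ft.
1.4(6) + 0.7(2) + 0.3(2) + 0.6(1) = 11.00
w_u = 11.00 kip/ft.

11.00 kip/ft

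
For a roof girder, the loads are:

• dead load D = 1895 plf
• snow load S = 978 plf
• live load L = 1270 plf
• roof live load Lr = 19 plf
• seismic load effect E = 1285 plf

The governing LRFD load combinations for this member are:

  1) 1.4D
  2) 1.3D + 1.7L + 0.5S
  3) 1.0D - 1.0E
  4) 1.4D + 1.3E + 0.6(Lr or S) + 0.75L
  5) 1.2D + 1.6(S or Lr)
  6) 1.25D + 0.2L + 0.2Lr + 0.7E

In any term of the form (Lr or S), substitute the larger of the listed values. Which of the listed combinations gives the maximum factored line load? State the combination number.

(Lr or S) → S = 978 plf; (S or Lr) → S = 978 plf.
1) 1.4(1895) = 2653.00
2) 1.3(1895) + 1.7(1270) + 0.5(978) = 5111.50
3) 1.0(1895) - 1.0(1285) = 610.00
4) 1.4(1895) + 1.3(1285) + 0.6(978) + 0.75(1270) = 5862.80
5) 1.2(1895) + 1.6(978) = 3838.80
6) 1.25(1895) + 0.2(1270) + 0.2(19) + 0.7(1285) = 3526.05
The largest value is 5862.80 plf from combination 4.

Combination 4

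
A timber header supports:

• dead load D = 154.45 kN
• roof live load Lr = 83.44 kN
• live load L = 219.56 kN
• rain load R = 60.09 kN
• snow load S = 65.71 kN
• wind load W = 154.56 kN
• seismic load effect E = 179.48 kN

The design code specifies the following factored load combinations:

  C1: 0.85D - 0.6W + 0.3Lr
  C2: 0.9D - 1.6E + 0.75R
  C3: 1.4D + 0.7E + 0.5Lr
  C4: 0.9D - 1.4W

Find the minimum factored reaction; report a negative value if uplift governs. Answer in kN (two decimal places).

C1: 0.85(154.45) - 0.6(154.56) + 0.3(83.44) = 63.58
C2: 0.9(154.45) - 1.6(179.48) + 0.75(60.09) = -103.10
C3: 1.4(154.45) + 0.7(179.48) + 0.5(83.44) = 216.23 + 125.64 + 41.72 = 383.59
C4: 0.9(154.45) - 1.4(154.56) = -77.38
Combination 2 gives the minimum: -103.10 kN.

-103.10 kN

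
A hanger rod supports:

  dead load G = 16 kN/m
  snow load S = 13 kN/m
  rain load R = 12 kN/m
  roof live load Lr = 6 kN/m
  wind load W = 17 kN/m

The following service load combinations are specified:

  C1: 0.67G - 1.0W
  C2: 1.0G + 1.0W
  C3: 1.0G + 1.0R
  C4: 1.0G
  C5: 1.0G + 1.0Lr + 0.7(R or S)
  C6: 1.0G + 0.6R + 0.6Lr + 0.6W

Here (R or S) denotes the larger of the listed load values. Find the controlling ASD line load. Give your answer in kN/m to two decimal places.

37.00 kN/m

(R or S) → S = 13 kN/m.
C1: 0.67(16) - 1.0(17) = 10.72 - 17.00 = -6.28
C2: 1.0(16) + 1.0(17) = 16.00 + 17.00 = 33.00
C3: 1.0(16) + 1.0(12) = 16.00 + 12.00 = 28.00
C4: 1.0(16) = 16.00
C5: 1.0(16) + 1.0(6) + 0.7(13) = 16.00 + 6.00 + 9.10 = 31.10
C6: 1.0(16) + 0.6(12) + 0.6(6) + 0.6(17) = 16.00 + 7.20 + 3.60 + 10.20 = 37.00
The controlling combination is 6, giving 37.00 kN/m.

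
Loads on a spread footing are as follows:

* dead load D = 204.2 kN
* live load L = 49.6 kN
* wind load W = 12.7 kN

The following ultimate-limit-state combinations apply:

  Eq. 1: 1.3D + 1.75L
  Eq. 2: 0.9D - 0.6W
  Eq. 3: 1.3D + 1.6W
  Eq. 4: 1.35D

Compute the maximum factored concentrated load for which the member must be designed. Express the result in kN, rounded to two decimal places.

352.26 kN

Eq. 1: 1.3(204.2) + 1.75(49.6) = 265.46 + 86.80 = 352.26
Eq. 2: 0.9(204.2) - 0.6(12.7) = 183.78 - 7.62 = 176.16
Eq. 3: 1.3(204.2) + 1.6(12.7) = 265.46 + 20.32 = 285.78
Eq. 4: 1.35(204.2) = 275.67
The controlling combination is 1, giving 352.26 kN.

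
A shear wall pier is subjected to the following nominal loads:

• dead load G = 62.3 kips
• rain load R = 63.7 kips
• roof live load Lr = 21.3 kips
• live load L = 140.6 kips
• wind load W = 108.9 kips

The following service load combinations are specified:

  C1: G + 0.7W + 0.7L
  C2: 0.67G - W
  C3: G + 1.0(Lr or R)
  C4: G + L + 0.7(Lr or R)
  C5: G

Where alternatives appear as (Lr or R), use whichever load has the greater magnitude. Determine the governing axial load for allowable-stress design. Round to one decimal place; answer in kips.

247.5 kips

(Lr or R) → R = 63.7 kips.
C1: 1.0(62.3) + 0.7(108.9) + 0.7(140.6) = 237.0
C2: 0.67(62.3) - 1.0(108.9) = 41.7 - 108.9 = -67.2
C3: 1.0(62.3) + 1.0(63.7) = 62.3 + 63.7 = 126.0
C4: 1.0(62.3) + 1.0(140.6) + 0.7(63.7) = 62.3 + 140.6 + 44.6 = 247.5
C5: 1.0(62.3) = 62.3
The controlling combination is 4, giving 247.5 kips.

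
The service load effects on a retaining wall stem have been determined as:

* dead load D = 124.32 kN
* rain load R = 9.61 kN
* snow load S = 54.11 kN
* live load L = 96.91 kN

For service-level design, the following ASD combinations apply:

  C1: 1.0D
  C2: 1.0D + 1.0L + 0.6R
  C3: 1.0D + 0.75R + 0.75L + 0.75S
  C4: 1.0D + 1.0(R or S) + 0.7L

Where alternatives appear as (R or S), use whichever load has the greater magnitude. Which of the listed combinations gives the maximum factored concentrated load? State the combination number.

(R or S) → S = 54.11 kN.
C1: 1.0(124.32) = 124.32
C2: 1.0(124.32) + 1.0(96.91) + 0.6(9.61) = 227.00
C3: 1.0(124.32) + 0.75(9.61) + 0.75(96.91) + 0.75(54.11) = 244.79
C4: 1.0(124.32) + 1.0(54.11) + 0.7(96.91) = 246.27
The largest value is 246.27 kN from combination 4.

Combination 4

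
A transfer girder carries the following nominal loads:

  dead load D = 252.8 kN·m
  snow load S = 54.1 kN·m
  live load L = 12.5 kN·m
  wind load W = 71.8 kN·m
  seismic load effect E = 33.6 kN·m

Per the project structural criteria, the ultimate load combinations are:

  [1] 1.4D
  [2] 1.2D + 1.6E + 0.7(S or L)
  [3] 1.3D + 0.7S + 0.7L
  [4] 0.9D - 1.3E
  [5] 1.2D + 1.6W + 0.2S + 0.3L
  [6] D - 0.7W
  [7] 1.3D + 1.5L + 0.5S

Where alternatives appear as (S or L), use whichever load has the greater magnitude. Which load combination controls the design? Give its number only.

Combination 5

(S or L) → S = 54.1 kN·m.
[1] 1.4(252.8) = 353.92
[2] 1.2(252.8) + 1.6(33.6) + 0.7(54.1) = 303.36 + 53.76 + 37.87 = 394.99
[3] 1.3(252.8) + 0.7(54.1) + 0.7(12.5) = 328.64 + 37.87 + 8.75 = 375.26
[4] 0.9(252.8) - 1.3(33.6) = 227.52 - 43.68 = 183.84
[5] 1.2(252.8) + 1.6(71.8) + 0.2(54.1) + 0.3(12.5) = 303.36 + 114.88 + 10.82 + 3.75 = 432.81
[6] 1.0(252.8) - 0.7(71.8) = 252.80 - 50.26 = 202.54
[7] 1.3(252.8) + 1.5(12.5) + 0.5(54.1) = 328.64 + 18.75 + 27.05 = 374.44
The largest value is 432.81 kN·m from combination 5.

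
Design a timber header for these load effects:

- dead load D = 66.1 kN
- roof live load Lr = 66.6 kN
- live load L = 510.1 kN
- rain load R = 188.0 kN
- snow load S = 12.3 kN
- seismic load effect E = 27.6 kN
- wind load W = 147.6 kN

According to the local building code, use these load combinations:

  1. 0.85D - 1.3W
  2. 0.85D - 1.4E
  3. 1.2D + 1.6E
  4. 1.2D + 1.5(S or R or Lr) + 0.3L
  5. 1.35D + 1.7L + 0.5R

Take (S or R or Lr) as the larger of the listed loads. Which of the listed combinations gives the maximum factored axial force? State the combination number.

Combination 5

(S or R or Lr) → R = 188.0 kN.
1. 0.85(66.1) - 1.3(147.6) = -135.70
2. 0.85(66.1) - 1.4(27.6) = 56.19 - 38.64 = 17.55
3. 1.2(66.1) + 1.6(27.6) = 79.32 + 44.16 = 123.48
4. 1.2(66.1) + 1.5(188.0) + 0.3(510.1) = 79.32 + 282.00 + 153.03 = 514.35
5. 1.35(66.1) + 1.7(510.1) + 0.5(188.0) = 89.24 + 867.17 + 94.00 = 1050.41
The largest value is 1050.41 kN from combination 5.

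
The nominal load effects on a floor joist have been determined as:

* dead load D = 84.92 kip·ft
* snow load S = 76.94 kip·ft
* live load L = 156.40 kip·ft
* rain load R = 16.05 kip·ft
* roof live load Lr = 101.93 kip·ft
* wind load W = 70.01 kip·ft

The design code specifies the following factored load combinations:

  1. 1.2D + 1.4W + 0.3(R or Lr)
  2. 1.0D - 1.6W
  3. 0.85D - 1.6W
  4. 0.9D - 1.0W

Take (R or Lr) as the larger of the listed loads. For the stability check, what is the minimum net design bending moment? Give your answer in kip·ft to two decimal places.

-39.83 kip·ft

(R or Lr) → Lr = 101.93 kip·ft.
1. 1.2(84.92) + 1.4(70.01) + 0.3(101.93) = 230.50
2. 1.0(84.92) - 1.6(70.01) = 84.92 - 112.02 = -27.10
3. 0.85(84.92) - 1.6(70.01) = -39.83
4. 0.9(84.92) - 1.0(70.01) = 76.43 - 70.01 = 6.42
Combination 3 gives the minimum: -39.83 kip·ft.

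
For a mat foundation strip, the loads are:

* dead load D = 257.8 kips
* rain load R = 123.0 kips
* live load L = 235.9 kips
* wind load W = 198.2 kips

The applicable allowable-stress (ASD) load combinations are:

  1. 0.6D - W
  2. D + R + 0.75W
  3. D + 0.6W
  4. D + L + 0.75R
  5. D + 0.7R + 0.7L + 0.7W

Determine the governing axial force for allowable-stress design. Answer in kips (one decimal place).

1. 0.6(257.8) - 1.0(198.2) = 154.7 - 198.2 = -43.5
2. 1.0(257.8) + 1.0(123.0) + 0.75(198.2) = 257.8 + 123.0 + 148.7 = 529.5
3. 1.0(257.8) + 0.6(198.2) = 257.8 + 118.9 = 376.7
4. 1.0(257.8) + 1.0(235.9) + 0.75(123.0) = 257.8 + 235.9 + 92.3 = 586.0
5. 1.0(257.8) + 0.7(123.0) + 0.7(235.9) + 0.7(198.2) = 647.8
Combination 5 governs: P = 647.8 kips.

647.8 kips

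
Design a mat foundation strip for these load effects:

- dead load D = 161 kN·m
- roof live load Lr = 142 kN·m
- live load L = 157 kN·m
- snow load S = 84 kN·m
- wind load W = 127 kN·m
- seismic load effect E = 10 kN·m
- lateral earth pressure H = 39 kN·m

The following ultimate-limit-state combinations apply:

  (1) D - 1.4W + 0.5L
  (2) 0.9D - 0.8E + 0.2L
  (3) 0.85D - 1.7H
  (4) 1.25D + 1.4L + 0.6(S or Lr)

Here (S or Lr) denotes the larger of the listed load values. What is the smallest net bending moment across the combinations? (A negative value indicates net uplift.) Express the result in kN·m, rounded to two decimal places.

61.70 kN·m

(S or Lr) → Lr = 142 kN·m.
(1) 1.0(161) - 1.4(127) + 0.5(157) = 161.00 - 177.80 + 78.50 = 61.70
(2) 0.9(161) - 0.8(10) + 0.2(157) = 144.90 - 8.00 + 31.40 = 168.30
(3) 0.85(161) - 1.7(39) = 136.85 - 66.30 = 70.55
(4) 1.25(161) + 1.4(157) + 0.6(142) = 201.25 + 219.80 + 85.20 = 506.25
Combination 1 gives the minimum: 61.70 kN·m.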